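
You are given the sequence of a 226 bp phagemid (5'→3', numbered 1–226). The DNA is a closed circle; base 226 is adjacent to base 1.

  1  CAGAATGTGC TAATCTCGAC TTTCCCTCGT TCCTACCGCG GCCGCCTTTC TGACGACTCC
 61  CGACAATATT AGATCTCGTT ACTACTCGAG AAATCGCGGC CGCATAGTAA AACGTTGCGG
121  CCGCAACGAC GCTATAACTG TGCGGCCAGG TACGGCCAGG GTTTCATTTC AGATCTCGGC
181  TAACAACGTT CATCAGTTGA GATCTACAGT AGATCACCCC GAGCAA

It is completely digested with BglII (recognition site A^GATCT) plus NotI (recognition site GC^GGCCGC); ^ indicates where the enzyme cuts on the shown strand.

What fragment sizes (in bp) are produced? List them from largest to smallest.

BglII sites (AGATCT) start at positions 71, 171, 200.
BglII cuts after the first base of each site, so after positions 71, 171, 200.
NotI sites (GCGGCCGC) start at positions 38, 96, 117.
NotI cuts after base 2 of each site, so after positions 39, 97, 118.
Combined cut positions: 39, 71, 97, 118, 171, 200.
Circular molecule, 6 cuts → 6 fragments:
  40–71 → 32 bp
  72–97 → 26 bp
  98–118 → 21 bp
  119–171 → 53 bp
  172–200 → 29 bp
  201–226 then 1–39 → 26 + 39 = 65 bp
Sorted largest to smallest: 65, 53, 32, 29, 26, 21 bp.

65, 53, 32, 29, 26, 21 bp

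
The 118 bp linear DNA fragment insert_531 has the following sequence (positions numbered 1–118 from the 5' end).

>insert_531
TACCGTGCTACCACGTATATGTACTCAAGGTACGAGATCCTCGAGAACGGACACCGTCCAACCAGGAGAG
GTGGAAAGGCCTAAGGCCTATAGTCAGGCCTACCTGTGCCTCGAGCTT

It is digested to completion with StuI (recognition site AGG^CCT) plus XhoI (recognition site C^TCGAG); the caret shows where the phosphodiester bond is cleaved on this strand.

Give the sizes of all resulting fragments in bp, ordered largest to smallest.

StuI sites (AGGCCT) start at positions 77, 84, 96.
StuI cuts after base 3 of each site, so after positions 79, 86, 98.
XhoI sites (CTCGAG) start at positions 40, 110.
XhoI cuts after the first base of each site, so after positions 40, 110.
Combined cut positions: 40, 79, 86, 98, 110.
Linear molecule, 5 cuts → 6 fragments:
  1–40 → 40 bp
  41–79 → 39 bp
  80–86 → 7 bp
  87–98 → 12 bp
  99–110 → 12 bp
  111–118 → 8 bp
Sorted largest to smallest: 40, 39, 12, 12, 8, 7 bp.

40, 39, 12, 12, 8, 7 bp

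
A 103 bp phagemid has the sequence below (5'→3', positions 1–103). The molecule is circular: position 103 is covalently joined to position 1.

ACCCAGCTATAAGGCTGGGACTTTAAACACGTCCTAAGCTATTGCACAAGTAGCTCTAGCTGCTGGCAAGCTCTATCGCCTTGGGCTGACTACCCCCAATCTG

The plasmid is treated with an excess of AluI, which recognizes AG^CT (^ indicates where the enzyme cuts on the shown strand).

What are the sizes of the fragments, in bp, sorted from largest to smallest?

39, 32, 15, 11, 6 bp

AluI sites (AGCT) start at positions 5, 37, 52, 58, 69.
AluI cuts after base 2 of each site, so after positions 6, 38, 53, 59, 70.
Circular molecule, 5 cuts → 5 fragments:
  7–38 → 32 bp
  39–53 → 15 bp
  54–59 → 6 bp
  60–70 → 11 bp
  71–103 then 1–6 → 33 + 6 = 39 bp
Sorted largest to smallest: 39, 32, 15, 11, 6 bp.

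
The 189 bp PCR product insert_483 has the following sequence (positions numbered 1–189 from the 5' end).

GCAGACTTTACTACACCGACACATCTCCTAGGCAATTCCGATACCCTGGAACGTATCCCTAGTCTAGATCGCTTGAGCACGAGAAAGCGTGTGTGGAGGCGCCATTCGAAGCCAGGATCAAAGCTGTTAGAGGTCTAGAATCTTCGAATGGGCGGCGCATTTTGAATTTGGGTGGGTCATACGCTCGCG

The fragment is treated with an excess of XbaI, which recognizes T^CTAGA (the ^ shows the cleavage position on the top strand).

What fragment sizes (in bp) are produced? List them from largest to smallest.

XbaI sites (TCTAGA) start at positions 63, 134.
XbaI cuts after the first base of each site, so after positions 63, 134.
Linear molecule, 2 cuts → 3 fragments:
  1–63 → 63 bp
  64–134 → 71 bp
  135–189 → 55 bp
Sorted largest to smallest: 71, 63, 55 bp.

71, 63, 55 bp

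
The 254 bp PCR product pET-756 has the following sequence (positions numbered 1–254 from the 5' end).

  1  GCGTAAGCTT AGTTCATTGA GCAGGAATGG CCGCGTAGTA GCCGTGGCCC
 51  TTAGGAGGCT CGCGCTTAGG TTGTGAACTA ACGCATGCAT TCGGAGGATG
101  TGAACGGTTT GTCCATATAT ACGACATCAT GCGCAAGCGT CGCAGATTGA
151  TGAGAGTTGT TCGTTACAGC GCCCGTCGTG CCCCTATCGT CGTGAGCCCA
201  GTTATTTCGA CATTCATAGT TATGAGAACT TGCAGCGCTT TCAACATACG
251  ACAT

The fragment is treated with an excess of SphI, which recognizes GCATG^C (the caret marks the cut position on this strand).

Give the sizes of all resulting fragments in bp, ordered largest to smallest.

167, 87 bp

The SphI site (GCATGC) starts at position 83.
SphI cuts after base 5 of each site (before the last base), so after position 87.
Linear molecule, 1 cut → 2 fragments:
  1–87 → 87 bp
  88–254 → 167 bp
Sorted largest to smallest: 167, 87 bp.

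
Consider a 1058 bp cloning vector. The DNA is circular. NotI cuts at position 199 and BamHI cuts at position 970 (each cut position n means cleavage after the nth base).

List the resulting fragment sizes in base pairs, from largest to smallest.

771, 287 bp

Combined cut positions (sorted): 199, 970.
Circular molecule, 2 cuts → 2 fragments:
  970 − 199 = 771 bp
  wrap: 1058 − 970 + 199 = 287 bp
Sorted largest to smallest: 771, 287 bp.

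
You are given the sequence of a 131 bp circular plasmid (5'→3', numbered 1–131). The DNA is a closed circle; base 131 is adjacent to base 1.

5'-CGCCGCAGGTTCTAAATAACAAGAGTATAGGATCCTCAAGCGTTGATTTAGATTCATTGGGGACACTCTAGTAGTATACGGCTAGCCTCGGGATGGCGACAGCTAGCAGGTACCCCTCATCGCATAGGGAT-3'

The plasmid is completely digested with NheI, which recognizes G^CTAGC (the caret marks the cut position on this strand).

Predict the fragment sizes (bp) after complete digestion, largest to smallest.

NheI sites (GCTAGC) start at positions 81, 102.
NheI cuts after the first base of each site, so after positions 81, 102.
Circular molecule, 2 cuts → 2 fragments:
  82–102 → 21 bp
  103–131 then 1–81 → 29 + 81 = 110 bp
Sorted largest to smallest: 110, 21 bp.

110, 21 bp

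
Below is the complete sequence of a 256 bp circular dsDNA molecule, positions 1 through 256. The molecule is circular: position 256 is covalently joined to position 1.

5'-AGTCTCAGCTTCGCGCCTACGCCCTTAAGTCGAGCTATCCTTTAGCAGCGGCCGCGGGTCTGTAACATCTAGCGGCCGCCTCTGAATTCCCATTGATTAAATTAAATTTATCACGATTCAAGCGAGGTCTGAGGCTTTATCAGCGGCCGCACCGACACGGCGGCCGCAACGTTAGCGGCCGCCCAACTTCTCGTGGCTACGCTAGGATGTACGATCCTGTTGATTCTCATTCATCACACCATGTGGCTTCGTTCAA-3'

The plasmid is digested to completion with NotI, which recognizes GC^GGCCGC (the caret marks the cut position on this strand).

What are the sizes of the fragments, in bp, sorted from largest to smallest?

NotI sites (GCGGCCGC) start at positions 48, 72, 143, 160, 175.
NotI cuts after base 2 of each site, so after positions 49, 73, 144, 161, 176.
Circular molecule, 5 cuts → 5 fragments:
  50–73 → 24 bp
  74–144 → 71 bp
  145–161 → 17 bp
  162–176 → 15 bp
  177–256 then 1–49 → 80 + 49 = 129 bp
Sorted largest to smallest: 129, 71, 24, 17, 15 bp.

129, 71, 24, 17, 15 bp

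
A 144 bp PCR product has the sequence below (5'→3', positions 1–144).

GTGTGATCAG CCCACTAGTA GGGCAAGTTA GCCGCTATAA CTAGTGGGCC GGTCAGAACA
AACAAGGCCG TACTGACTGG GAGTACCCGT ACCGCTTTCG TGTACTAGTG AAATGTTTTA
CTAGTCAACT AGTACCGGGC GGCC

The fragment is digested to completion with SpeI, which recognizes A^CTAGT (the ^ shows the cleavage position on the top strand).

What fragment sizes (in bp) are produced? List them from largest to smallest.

64, 26, 16, 16, 14, 8 bp

SpeI sites (ACTAGT) start at positions 14, 40, 104, 120, 128.
SpeI cuts after the first base of each site, so after positions 14, 40, 104, 120, 128.
Linear molecule, 5 cuts → 6 fragments:
  1–14 → 14 bp
  15–40 → 26 bp
  41–104 → 64 bp
  105–120 → 16 bp
  121–128 → 8 bp
  129–144 → 16 bp
Sorted largest to smallest: 64, 26, 16, 16, 14, 8 bp.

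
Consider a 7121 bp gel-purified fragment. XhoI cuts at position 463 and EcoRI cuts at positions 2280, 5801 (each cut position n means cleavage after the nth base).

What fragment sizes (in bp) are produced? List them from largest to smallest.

3521, 1817, 1320, 463 bp

Combined cut positions (sorted): 463, 2280, 5801.
Linear molecule, 3 cuts → 4 fragments:
  463 − 0 = 463 bp
  2280 − 463 = 1817 bp
  5801 − 2280 = 3521 bp
  7121 − 5801 = 1320 bp
Sorted largest to smallest: 3521, 1817, 1320, 463 bp.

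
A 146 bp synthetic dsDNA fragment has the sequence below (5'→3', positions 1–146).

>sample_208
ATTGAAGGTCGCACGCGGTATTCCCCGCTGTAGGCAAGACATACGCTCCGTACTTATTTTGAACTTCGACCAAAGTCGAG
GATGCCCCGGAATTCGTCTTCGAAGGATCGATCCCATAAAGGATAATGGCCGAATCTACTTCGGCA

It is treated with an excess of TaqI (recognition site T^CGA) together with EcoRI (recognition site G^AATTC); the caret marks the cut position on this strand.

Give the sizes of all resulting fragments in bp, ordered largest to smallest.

TaqI sites (TCGA) start at positions 66, 76, 100, 108.
TaqI cuts after the first base of each site, so after positions 66, 76, 100, 108.
The EcoRI site (GAATTC) starts at position 90.
EcoRI cuts after the first base of each site, so after position 90.
Combined cut positions: 66, 76, 90, 100, 108.
Linear molecule, 5 cuts → 6 fragments:
  1–66 → 66 bp
  67–76 → 10 bp
  77–90 → 14 bp
  91–100 → 10 bp
  101–108 → 8 bp
  109–146 → 38 bp
Sorted largest to smallest: 66, 38, 14, 10, 10, 8 bp.

66, 38, 14, 10, 10, 8 bp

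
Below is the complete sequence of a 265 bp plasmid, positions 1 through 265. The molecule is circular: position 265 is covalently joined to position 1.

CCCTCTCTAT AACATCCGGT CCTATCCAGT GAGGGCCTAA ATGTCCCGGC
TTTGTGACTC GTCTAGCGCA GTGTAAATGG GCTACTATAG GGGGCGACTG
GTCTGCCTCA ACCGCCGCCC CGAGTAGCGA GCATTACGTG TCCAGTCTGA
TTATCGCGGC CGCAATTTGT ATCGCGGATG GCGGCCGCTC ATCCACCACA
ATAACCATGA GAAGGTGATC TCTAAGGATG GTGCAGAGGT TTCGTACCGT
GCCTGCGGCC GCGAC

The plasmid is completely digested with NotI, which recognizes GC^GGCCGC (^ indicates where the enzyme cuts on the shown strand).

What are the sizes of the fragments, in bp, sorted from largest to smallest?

166, 74, 25 bp

NotI sites (GCGGCCGC) start at positions 156, 181, 255.
NotI cuts after base 2 of each site, so after positions 157, 182, 256.
Circular molecule, 3 cuts → 3 fragments:
  158–182 → 25 bp
  183–256 → 74 bp
  257–265 then 1–157 → 9 + 157 = 166 bp
Sorted largest to smallest: 166, 74, 25 bp.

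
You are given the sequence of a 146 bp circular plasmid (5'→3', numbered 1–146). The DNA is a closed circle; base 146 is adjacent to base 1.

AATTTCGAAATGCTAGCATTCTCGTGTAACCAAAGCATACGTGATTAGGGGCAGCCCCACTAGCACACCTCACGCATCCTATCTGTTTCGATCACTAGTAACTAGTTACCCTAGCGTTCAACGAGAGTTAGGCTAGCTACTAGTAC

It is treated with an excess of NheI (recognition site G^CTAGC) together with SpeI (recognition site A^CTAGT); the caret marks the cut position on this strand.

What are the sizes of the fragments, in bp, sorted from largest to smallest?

82, 31, 19, 7, 7 bp

NheI sites (GCTAGC) start at positions 12, 132.
NheI cuts after the first base of each site, so after positions 12, 132.
SpeI sites (ACTAGT) start at positions 94, 101, 139.
SpeI cuts after the first base of each site, so after positions 94, 101, 139.
Combined cut positions: 12, 94, 101, 132, 139.
Circular molecule, 5 cuts → 5 fragments:
  13–94 → 82 bp
  95–101 → 7 bp
  102–132 → 31 bp
  133–139 → 7 bp
  140–146 then 1–12 → 7 + 12 = 19 bp
Sorted largest to smallest: 82, 31, 19, 7, 7 bp.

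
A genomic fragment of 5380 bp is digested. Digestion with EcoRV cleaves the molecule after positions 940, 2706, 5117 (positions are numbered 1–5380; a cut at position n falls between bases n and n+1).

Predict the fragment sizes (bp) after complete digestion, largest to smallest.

2411, 1766, 940, 263 bp

Linear molecule, 3 cuts → 4 fragments:
  940 − 0 = 940 bp
  2706 − 940 = 1766 bp
  5117 − 2706 = 2411 bp
  5380 − 5117 = 263 bp
Sorted largest to smallest: 2411, 1766, 940, 263 bp.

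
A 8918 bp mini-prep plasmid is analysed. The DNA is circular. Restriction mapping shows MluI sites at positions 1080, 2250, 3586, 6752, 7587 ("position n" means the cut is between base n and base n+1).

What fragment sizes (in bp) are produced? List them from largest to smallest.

3166, 2411, 1336, 1170, 835 bp

Circular molecule, 5 cuts → 5 fragments:
  2250 − 1080 = 1170 bp
  3586 − 2250 = 1336 bp
  6752 − 3586 = 3166 bp
  7587 − 6752 = 835 bp
  wrap: 8918 − 7587 + 1080 = 2411 bp
Sorted largest to smallest: 3166, 2411, 1336, 1170, 835 bp.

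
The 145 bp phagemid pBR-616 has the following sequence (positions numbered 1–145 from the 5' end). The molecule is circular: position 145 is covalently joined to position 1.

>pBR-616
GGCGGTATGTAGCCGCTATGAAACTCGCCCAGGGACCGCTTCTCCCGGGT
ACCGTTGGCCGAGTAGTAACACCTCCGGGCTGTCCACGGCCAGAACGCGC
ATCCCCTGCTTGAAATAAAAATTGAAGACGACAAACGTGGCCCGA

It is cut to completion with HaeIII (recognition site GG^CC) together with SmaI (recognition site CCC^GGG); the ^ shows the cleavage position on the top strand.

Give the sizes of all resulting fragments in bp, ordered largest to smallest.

HaeIII sites (GGCC) start at positions 57, 88, 139.
HaeIII cuts after base 2 of each site, so after positions 58, 89, 140.
The SmaI site (CCCGGG) starts at position 44.
SmaI cuts after base 3 of each site, so after position 46.
Combined cut positions: 46, 58, 89, 140.
Circular molecule, 4 cuts → 4 fragments:
  47–58 → 12 bp
  59–89 → 31 bp
  90–140 → 51 bp
  141–145 then 1–46 → 5 + 46 = 51 bp
Sorted largest to smallest: 51, 51, 31, 12 bp.

51, 51, 31, 12 bp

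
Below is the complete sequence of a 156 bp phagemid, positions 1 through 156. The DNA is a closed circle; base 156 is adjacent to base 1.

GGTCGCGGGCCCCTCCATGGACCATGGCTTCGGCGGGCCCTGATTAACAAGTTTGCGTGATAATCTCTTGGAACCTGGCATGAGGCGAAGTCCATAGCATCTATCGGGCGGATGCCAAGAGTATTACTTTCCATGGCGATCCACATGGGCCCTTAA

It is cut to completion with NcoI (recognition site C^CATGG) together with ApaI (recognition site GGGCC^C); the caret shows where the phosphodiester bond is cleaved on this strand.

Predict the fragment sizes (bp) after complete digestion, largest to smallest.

92, 20, 17, 16, 7, 4 bp

NcoI sites (CCATGG) start at positions 15, 22, 131.
NcoI cuts after the first base of each site, so after positions 15, 22, 131.
ApaI sites (GGGCCC) start at positions 7, 35, 147.
ApaI cuts after base 5 of each site (before the last base), so after positions 11, 39, 151.
Combined cut positions: 11, 15, 22, 39, 131, 151.
Circular molecule, 6 cuts → 6 fragments:
  12–15 → 4 bp
  16–22 → 7 bp
  23–39 → 17 bp
  40–131 → 92 bp
  132–151 → 20 bp
  152–156 then 1–11 → 5 + 11 = 16 bp
Sorted largest to smallest: 92, 20, 17, 16, 7, 4 bp.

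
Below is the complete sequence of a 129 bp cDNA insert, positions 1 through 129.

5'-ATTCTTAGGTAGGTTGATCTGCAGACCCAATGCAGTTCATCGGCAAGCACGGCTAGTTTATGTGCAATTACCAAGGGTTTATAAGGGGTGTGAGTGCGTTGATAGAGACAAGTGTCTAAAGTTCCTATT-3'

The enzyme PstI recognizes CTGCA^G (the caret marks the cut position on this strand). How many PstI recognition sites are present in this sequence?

CTGCAG occurs starting at position 19.
PstI cuts at 1 site.

1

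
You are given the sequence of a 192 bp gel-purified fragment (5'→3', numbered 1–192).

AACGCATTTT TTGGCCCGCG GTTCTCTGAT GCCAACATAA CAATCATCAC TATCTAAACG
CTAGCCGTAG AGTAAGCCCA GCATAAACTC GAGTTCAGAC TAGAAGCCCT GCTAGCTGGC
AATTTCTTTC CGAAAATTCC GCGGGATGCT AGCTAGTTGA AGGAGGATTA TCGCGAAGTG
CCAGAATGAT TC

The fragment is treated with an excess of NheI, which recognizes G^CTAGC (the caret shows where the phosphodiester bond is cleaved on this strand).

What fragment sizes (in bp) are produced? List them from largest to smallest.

60, 51, 44, 37 bp

NheI sites (GCTAGC) start at positions 60, 111, 148.
NheI cuts after the first base of each site, so after positions 60, 111, 148.
Linear molecule, 3 cuts → 4 fragments:
  1–60 → 60 bp
  61–111 → 51 bp
  112–148 → 37 bp
  149–192 → 44 bp
Sorted largest to smallest: 60, 51, 44, 37 bp.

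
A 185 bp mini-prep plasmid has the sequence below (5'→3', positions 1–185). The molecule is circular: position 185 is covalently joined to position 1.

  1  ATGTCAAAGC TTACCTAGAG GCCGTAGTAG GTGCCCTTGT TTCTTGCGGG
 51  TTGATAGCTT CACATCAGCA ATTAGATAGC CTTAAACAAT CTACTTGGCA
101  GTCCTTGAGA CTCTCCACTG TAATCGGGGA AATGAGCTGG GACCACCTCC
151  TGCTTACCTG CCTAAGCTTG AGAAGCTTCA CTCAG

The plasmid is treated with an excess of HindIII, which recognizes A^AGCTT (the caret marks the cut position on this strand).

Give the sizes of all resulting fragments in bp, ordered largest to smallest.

HindIII sites (AAGCTT) start at positions 7, 164, 173.
HindIII cuts after the first base of each site, so after positions 7, 164, 173.
Circular molecule, 3 cuts → 3 fragments:
  8–164 → 157 bp
  165–173 → 9 bp
  174–185 then 1–7 → 12 + 7 = 19 bp
Sorted largest to smallest: 157, 19, 9 bp.

157, 19, 9 bp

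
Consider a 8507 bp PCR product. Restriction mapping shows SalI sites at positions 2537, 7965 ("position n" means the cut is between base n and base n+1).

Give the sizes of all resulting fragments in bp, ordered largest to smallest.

5428, 2537, 542 bp

Linear molecule, 2 cuts → 3 fragments:
  2537 − 0 = 2537 bp
  7965 − 2537 = 5428 bp
  8507 − 7965 = 542 bp
Sorted largest to smallest: 5428, 2537, 542 bp.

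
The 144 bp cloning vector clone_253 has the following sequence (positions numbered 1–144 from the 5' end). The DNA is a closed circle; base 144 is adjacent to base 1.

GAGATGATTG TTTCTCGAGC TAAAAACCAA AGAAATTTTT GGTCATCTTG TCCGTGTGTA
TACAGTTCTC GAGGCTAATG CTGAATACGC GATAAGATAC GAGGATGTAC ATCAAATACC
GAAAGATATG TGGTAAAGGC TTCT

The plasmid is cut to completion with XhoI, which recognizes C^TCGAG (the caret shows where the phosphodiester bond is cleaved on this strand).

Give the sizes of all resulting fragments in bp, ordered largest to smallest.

XhoI sites (CTCGAG) start at positions 14, 68.
XhoI cuts after the first base of each site, so after positions 14, 68.
Circular molecule, 2 cuts → 2 fragments:
  15–68 → 54 bp
  69–144 then 1–14 → 76 + 14 = 90 bp
Sorted largest to smallest: 90, 54 bp.

90, 54 bp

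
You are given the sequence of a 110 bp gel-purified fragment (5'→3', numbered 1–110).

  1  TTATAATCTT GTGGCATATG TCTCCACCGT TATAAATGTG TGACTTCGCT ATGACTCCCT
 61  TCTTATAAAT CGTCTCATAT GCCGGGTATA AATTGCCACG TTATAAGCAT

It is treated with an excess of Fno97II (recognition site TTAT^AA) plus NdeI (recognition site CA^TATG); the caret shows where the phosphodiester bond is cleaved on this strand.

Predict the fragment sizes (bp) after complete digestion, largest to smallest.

Fno97II sites (TTATAA) start at positions 1, 30, 63, 101.
Fno97II cuts after base 4 of each site, so after positions 4, 33, 66, 104.
NdeI sites (CATATG) start at positions 15, 76.
NdeI cuts after base 2 of each site, so after positions 16, 77.
Combined cut positions: 4, 16, 33, 66, 77, 104.
Linear molecule, 6 cuts → 7 fragments:
  1–4 → 4 bp
  5–16 → 12 bp
  17–33 → 17 bp
  34–66 → 33 bp
  67–77 → 11 bp
  78–104 → 27 bp
  105–110 → 6 bp
Sorted largest to smallest: 33, 27, 17, 12, 11, 6, 4 bp.

33, 27, 17, 12, 11, 6, 4 bp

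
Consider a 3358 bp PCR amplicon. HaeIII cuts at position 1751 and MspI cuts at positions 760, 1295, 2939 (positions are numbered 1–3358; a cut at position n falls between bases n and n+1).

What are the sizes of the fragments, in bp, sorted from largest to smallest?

1188, 760, 535, 456, 419 bp

Combined cut positions (sorted): 760, 1295, 1751, 2939.
Linear molecule, 4 cuts → 5 fragments:
  760 − 0 = 760 bp
  1295 − 760 = 535 bp
  1751 − 1295 = 456 bp
  2939 − 1751 = 1188 bp
  3358 − 2939 = 419 bp
Sorted largest to smallest: 1188, 760, 535, 456, 419 bp.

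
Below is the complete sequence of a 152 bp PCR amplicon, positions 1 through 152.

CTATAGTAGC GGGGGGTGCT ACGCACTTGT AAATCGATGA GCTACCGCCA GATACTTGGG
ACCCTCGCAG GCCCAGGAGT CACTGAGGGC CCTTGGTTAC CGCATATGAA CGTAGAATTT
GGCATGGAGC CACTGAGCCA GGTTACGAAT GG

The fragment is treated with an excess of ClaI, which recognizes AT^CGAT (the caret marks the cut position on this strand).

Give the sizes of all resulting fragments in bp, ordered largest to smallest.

The ClaI site (ATCGAT) starts at position 33.
ClaI cuts after base 2 of each site, so after position 34.
Linear molecule, 1 cut → 2 fragments:
  1–34 → 34 bp
  35–152 → 118 bp
Sorted largest to smallest: 118, 34 bp.

118, 34 bp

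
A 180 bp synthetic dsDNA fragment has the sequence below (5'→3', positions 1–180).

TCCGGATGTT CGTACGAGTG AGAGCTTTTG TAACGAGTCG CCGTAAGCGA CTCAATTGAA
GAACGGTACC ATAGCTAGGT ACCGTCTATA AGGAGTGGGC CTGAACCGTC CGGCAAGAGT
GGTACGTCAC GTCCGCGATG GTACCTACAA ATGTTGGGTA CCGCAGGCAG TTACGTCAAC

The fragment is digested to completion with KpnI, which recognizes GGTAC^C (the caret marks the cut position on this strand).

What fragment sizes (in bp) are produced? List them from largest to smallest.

69, 62, 19, 17, 13 bp

KpnI sites (GGTACC) start at positions 65, 78, 140, 157.
KpnI cuts after base 5 of each site (before the last base), so after positions 69, 82, 144, 161.
Linear molecule, 4 cuts → 5 fragments:
  1–69 → 69 bp
  70–82 → 13 bp
  83–144 → 62 bp
  145–161 → 17 bp
  162–180 → 19 bp
Sorted largest to smallest: 69, 62, 19, 17, 13 bp.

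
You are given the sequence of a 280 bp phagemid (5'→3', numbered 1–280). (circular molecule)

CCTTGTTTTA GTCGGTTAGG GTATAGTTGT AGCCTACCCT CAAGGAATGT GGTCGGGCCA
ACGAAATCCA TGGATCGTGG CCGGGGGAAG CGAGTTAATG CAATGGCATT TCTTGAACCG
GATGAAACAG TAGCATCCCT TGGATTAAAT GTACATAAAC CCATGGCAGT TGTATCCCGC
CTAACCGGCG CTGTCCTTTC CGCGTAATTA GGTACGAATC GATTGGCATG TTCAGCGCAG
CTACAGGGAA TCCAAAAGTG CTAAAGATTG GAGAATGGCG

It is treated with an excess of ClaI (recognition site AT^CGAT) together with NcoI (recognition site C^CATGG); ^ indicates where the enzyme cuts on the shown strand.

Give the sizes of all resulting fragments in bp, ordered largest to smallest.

The ClaI site (ATCGAT) starts at position 218.
ClaI cuts after base 2 of each site, so after position 219.
NcoI sites (CCATGG) start at positions 68, 161.
NcoI cuts after the first base of each site, so after positions 68, 161.
Combined cut positions: 68, 161, 219.
Circular molecule, 3 cuts → 3 fragments:
  69–161 → 93 bp
  162–219 → 58 bp
  220–280 then 1–68 → 61 + 68 = 129 bp
Sorted largest to smallest: 129, 93, 58 bp.

129, 93, 58 bp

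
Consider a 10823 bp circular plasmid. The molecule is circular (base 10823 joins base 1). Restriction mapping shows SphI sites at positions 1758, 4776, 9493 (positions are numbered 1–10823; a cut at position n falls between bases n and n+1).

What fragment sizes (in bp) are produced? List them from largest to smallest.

Circular molecule, 3 cuts → 3 fragments:
  4776 − 1758 = 3018 bp
  9493 − 4776 = 4717 bp
  wrap: 10823 − 9493 + 1758 = 3088 bp
Sorted largest to smallest: 4717, 3088, 3018 bp.

4717, 3088, 3018 bp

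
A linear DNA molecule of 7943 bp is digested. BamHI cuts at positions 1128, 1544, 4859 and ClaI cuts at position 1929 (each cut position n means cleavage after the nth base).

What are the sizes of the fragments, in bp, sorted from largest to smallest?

Combined cut positions (sorted): 1128, 1544, 1929, 4859.
Linear molecule, 4 cuts → 5 fragments:
  1128 − 0 = 1128 bp
  1544 − 1128 = 416 bp
  1929 − 1544 = 385 bp
  4859 − 1929 = 2930 bp
  7943 − 4859 = 3084 bp
Sorted largest to smallest: 3084, 2930, 1128, 416, 385 bp.

3084, 2930, 1128, 416, 385 bp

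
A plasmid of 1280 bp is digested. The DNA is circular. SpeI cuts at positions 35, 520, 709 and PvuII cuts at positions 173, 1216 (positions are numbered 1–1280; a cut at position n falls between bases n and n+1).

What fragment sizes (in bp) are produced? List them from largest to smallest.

507, 347, 189, 138, 99 bp

Combined cut positions (sorted): 35, 173, 520, 709, 1216.
Circular molecule, 5 cuts → 5 fragments:
  173 − 35 = 138 bp
  520 − 173 = 347 bp
  709 − 520 = 189 bp
  1216 − 709 = 507 bp
  wrap: 1280 − 1216 + 35 = 99 bp
Sorted largest to smallest: 507, 347, 189, 138, 99 bp.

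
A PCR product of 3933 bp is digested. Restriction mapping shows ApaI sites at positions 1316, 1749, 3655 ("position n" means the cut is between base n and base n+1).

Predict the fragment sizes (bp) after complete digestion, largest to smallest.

Linear molecule, 3 cuts → 4 fragments:
  1316 − 0 = 1316 bp
  1749 − 1316 = 433 bp
  3655 − 1749 = 1906 bp
  3933 − 3655 = 278 bp
Sorted largest to smallest: 1906, 1316, 433, 278 bp.

1906, 1316, 433, 278 bp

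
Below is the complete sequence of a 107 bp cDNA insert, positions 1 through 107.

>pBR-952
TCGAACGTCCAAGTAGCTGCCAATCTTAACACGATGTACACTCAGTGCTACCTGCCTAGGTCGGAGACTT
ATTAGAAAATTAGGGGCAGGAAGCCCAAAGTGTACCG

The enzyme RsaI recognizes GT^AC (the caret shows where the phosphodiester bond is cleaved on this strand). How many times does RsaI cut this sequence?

2

GTAC occurs starting at positions 36, 102.
RsaI cuts at 2 sites.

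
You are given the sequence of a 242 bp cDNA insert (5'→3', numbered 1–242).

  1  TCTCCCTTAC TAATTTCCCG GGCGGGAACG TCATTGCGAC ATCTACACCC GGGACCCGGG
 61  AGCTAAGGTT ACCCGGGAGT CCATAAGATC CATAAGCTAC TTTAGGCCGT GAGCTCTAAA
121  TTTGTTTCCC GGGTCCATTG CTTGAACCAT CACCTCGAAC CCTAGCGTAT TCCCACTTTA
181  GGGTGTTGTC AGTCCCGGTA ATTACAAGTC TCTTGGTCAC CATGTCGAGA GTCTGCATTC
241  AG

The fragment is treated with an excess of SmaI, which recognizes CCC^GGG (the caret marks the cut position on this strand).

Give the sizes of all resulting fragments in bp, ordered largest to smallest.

SmaI sites (CCCGGG) start at positions 17, 48, 55, 72, 128.
SmaI cuts after base 3 of each site, so after positions 19, 50, 57, 74, 130.
Linear molecule, 5 cuts → 6 fragments:
  1–19 → 19 bp
  20–50 → 31 bp
  51–57 → 7 bp
  58–74 → 17 bp
  75–130 → 56 bp
  131–242 → 112 bp
Sorted largest to smallest: 112, 56, 31, 19, 17, 7 bp.

112, 56, 31, 19, 17, 7 bp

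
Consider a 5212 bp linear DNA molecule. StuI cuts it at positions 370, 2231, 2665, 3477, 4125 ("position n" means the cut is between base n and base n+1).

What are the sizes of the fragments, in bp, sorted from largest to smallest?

Linear molecule, 5 cuts → 6 fragments:
  370 − 0 = 370 bp
  2231 − 370 = 1861 bp
  2665 − 2231 = 434 bp
  3477 − 2665 = 812 bp
  4125 − 3477 = 648 bp
  5212 − 4125 = 1087 bp
Sorted largest to smallest: 1861, 1087, 812, 648, 434, 370 bp.

1861, 1087, 812, 648, 434, 370 bp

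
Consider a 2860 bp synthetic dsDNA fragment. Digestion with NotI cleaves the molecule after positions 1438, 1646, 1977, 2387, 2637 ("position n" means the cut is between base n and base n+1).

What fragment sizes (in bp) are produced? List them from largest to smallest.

Linear molecule, 5 cuts → 6 fragments:
  1438 − 0 = 1438 bp
  1646 − 1438 = 208 bp
  1977 − 1646 = 331 bp
  2387 − 1977 = 410 bp
  2637 − 2387 = 250 bp
  2860 − 2637 = 223 bp
Sorted largest to smallest: 1438, 410, 331, 250, 223, 208 bp.

1438, 410, 331, 250, 223, 208 bp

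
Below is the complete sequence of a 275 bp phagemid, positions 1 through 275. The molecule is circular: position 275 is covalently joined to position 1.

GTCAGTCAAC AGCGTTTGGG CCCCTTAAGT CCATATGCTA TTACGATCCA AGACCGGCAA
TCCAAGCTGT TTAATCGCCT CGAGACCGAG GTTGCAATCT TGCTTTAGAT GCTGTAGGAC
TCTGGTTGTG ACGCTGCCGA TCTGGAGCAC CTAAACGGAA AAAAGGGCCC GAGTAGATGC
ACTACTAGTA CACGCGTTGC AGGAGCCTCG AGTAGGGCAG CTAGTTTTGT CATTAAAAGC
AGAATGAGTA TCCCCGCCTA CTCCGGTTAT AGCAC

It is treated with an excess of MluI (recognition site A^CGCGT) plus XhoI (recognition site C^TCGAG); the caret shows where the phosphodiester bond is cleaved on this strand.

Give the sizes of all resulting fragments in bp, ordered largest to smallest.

147, 113, 15 bp

The MluI site (ACGCGT) starts at position 192.
MluI cuts after the first base of each site, so after position 192.
XhoI sites (CTCGAG) start at positions 79, 207.
XhoI cuts after the first base of each site, so after positions 79, 207.
Combined cut positions: 79, 192, 207.
Circular molecule, 3 cuts → 3 fragments:
  80–192 → 113 bp
  193–207 → 15 bp
  208–275 then 1–79 → 68 + 79 = 147 bp
Sorted largest to smallest: 147, 113, 15 bp.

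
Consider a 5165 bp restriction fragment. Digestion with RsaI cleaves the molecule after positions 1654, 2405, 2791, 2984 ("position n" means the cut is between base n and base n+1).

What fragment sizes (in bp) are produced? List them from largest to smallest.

Linear molecule, 4 cuts → 5 fragments:
  1654 − 0 = 1654 bp
  2405 − 1654 = 751 bp
  2791 − 2405 = 386 bp
  2984 − 2791 = 193 bp
  5165 − 2984 = 2181 bp
Sorted largest to smallest: 2181, 1654, 751, 386, 193 bp.

2181, 1654, 751, 386, 193 bp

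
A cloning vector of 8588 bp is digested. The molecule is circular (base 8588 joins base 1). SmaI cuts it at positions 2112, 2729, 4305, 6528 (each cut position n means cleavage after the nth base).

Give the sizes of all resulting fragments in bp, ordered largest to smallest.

4172, 2223, 1576, 617 bp

Circular molecule, 4 cuts → 4 fragments:
  2729 − 2112 = 617 bp
  4305 − 2729 = 1576 bp
  6528 − 4305 = 2223 bp
  wrap: 8588 − 6528 + 2112 = 4172 bp
Sorted largest to smallest: 4172, 2223, 1576, 617 bp.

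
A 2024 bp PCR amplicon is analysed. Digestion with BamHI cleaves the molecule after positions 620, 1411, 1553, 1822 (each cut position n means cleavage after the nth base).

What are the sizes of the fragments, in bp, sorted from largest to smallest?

Linear molecule, 4 cuts → 5 fragments:
  620 − 0 = 620 bp
  1411 − 620 = 791 bp
  1553 − 1411 = 142 bp
  1822 − 1553 = 269 bp
  2024 − 1822 = 202 bp
Sorted largest to smallest: 791, 620, 269, 202, 142 bp.

791, 620, 269, 202, 142 bp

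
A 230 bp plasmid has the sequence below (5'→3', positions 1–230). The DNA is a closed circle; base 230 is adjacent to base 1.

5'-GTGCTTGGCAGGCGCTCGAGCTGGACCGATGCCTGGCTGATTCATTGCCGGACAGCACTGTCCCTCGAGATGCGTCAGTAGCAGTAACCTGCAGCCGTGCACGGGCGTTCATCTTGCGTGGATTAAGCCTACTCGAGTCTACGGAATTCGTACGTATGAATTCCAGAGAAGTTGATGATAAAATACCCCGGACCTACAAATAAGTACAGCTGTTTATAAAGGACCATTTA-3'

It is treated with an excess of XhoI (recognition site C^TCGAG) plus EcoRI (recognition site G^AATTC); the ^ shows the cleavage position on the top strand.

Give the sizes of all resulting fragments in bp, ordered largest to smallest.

XhoI sites (CTCGAG) start at positions 15, 64, 132.
XhoI cuts after the first base of each site, so after positions 15, 64, 132.
EcoRI sites (GAATTC) start at positions 144, 158.
EcoRI cuts after the first base of each site, so after positions 144, 158.
Combined cut positions: 15, 64, 132, 144, 158.
Circular molecule, 5 cuts → 5 fragments:
  16–64 → 49 bp
  65–132 → 68 bp
  133–144 → 12 bp
  145–158 → 14 bp
  159–230 then 1–15 → 72 + 15 = 87 bp
Sorted largest to smallest: 87, 68, 49, 14, 12 bp.

87, 68, 49, 14, 12 bp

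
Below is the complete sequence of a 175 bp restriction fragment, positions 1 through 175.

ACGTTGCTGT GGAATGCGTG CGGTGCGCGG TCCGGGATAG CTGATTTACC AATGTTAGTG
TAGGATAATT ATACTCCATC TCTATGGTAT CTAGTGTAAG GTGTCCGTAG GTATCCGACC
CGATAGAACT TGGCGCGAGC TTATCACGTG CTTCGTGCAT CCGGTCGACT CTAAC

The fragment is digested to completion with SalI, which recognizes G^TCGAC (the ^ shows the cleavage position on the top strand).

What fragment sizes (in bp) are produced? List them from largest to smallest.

164, 11 bp

The SalI site (GTCGAC) starts at position 164.
SalI cuts after the first base of each site, so after position 164.
Linear molecule, 1 cut → 2 fragments:
  1–164 → 164 bp
  165–175 → 11 bp
Sorted largest to smallest: 164, 11 bp.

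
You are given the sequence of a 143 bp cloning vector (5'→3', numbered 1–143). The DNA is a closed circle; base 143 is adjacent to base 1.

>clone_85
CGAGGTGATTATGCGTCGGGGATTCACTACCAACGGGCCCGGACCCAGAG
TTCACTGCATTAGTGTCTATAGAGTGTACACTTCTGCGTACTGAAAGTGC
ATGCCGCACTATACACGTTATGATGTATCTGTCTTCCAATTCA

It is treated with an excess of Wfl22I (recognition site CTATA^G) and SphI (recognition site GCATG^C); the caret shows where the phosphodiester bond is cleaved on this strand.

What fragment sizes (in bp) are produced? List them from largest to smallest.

The Wfl22I site (CTATAG) starts at position 67.
Wfl22I cuts after base 5 of each site (before the last base), so after position 71.
The SphI site (GCATGC) starts at position 99.
SphI cuts after base 5 of each site (before the last base), so after position 103.
Combined cut positions: 71, 103.
Circular molecule, 2 cuts → 2 fragments:
  72–103 → 32 bp
  104–143 then 1–71 → 40 + 71 = 111 bp
Sorted largest to smallest: 111, 32 bp.

111, 32 bp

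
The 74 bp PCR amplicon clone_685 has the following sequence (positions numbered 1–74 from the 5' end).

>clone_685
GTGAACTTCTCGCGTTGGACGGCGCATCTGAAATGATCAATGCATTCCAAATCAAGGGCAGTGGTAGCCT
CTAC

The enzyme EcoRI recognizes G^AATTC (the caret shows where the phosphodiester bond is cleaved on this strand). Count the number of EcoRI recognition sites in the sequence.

0

No occurrence of GAATTC is present in the sequence.
EcoRI does not cut: 0 sites.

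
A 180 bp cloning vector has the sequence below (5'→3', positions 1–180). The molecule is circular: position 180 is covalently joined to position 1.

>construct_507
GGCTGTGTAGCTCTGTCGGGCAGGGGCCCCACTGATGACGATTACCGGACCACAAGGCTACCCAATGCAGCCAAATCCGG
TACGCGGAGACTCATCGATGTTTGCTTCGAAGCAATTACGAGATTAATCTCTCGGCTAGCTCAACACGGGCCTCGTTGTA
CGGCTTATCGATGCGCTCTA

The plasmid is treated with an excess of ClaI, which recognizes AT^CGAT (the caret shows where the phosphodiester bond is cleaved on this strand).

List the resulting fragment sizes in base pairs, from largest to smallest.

107, 73 bp

ClaI sites (ATCGAT) start at positions 94, 167.
ClaI cuts after base 2 of each site, so after positions 95, 168.
Circular molecule, 2 cuts → 2 fragments:
  96–168 → 73 bp
  169–180 then 1–95 → 12 + 95 = 107 bp
Sorted largest to smallest: 107, 73 bp.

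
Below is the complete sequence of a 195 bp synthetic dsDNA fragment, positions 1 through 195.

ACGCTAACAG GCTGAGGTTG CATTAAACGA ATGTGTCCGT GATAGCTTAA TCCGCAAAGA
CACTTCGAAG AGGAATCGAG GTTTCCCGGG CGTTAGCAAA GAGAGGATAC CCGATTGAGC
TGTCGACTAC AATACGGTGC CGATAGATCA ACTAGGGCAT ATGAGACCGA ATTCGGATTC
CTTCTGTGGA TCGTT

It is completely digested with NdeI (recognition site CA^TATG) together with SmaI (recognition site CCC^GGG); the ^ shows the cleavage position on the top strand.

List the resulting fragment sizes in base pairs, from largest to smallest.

87, 72, 36 bp

The NdeI site (CATATG) starts at position 158.
NdeI cuts after base 2 of each site, so after position 159.
The SmaI site (CCCGGG) starts at position 85.
SmaI cuts after base 3 of each site, so after position 87.
Combined cut positions: 87, 159.
Linear molecule, 2 cuts → 3 fragments:
  1–87 → 87 bp
  88–159 → 72 bp
  160–195 → 36 bp
Sorted largest to smallest: 87, 72, 36 bp.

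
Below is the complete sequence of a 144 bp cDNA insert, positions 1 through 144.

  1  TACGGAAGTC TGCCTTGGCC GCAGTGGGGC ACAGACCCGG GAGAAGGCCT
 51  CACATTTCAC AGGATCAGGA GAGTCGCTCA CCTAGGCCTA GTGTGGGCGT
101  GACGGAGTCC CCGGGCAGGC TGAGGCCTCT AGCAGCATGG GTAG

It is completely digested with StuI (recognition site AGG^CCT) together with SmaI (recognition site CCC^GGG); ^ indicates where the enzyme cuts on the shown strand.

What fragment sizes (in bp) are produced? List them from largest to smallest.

StuI sites (AGGCCT) start at positions 45, 84, 123.
StuI cuts after base 3 of each site, so after positions 47, 86, 125.
SmaI sites (CCCGGG) start at positions 36, 110.
SmaI cuts after base 3 of each site, so after positions 38, 112.
Combined cut positions: 38, 47, 86, 112, 125.
Linear molecule, 5 cuts → 6 fragments:
  1–38 → 38 bp
  39–47 → 9 bp
  48–86 → 39 bp
  87–112 → 26 bp
  113–125 → 13 bp
  126–144 → 19 bp
Sorted largest to smallest: 39, 38, 26, 19, 13, 9 bp.

39, 38, 26, 19, 13, 9 bp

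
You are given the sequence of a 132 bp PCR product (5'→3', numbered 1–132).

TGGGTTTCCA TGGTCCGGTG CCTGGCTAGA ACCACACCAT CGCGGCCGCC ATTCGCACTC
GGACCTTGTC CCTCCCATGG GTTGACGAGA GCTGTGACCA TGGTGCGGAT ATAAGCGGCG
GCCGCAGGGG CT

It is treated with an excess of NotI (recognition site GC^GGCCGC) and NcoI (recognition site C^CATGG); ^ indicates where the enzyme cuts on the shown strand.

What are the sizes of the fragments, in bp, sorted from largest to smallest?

NotI sites (GCGGCCGC) start at positions 42, 118.
NotI cuts after base 2 of each site, so after positions 43, 119.
NcoI sites (CCATGG) start at positions 8, 75, 98.
NcoI cuts after the first base of each site, so after positions 8, 75, 98.
Combined cut positions: 8, 43, 75, 98, 119.
Linear molecule, 5 cuts → 6 fragments:
  1–8 → 8 bp
  9–43 → 35 bp
  44–75 → 32 bp
  76–98 → 23 bp
  99–119 → 21 bp
  120–132 → 13 bp
Sorted largest to smallest: 35, 32, 23, 21, 13, 8 bp.

35, 32, 23, 21, 13, 8 bp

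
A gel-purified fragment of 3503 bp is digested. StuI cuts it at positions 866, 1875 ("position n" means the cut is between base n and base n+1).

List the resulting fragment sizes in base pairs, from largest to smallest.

1628, 1009, 866 bp

Linear molecule, 2 cuts → 3 fragments:
  866 − 0 = 866 bp
  1875 − 866 = 1009 bp
  3503 − 1875 = 1628 bp
Sorted largest to smallest: 1628, 1009, 866 bp.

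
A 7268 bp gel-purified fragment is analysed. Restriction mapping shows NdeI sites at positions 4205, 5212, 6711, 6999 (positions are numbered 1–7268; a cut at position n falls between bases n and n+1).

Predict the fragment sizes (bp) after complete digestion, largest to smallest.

Linear molecule, 4 cuts → 5 fragments:
  4205 − 0 = 4205 bp
  5212 − 4205 = 1007 bp
  6711 − 5212 = 1499 bp
  6999 − 6711 = 288 bp
  7268 − 6999 = 269 bp
Sorted largest to smallest: 4205, 1499, 1007, 288, 269 bp.

4205, 1499, 1007, 288, 269 bp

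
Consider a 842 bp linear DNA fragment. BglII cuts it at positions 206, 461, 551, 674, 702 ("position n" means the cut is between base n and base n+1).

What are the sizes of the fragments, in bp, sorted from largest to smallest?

255, 206, 140, 123, 90, 28 bp

Linear molecule, 5 cuts → 6 fragments:
  206 − 0 = 206 bp
  461 − 206 = 255 bp
  551 − 461 = 90 bp
  674 − 551 = 123 bp
  702 − 674 = 28 bp
  842 − 702 = 140 bp
Sorted largest to smallest: 255, 206, 140, 123, 90, 28 bp.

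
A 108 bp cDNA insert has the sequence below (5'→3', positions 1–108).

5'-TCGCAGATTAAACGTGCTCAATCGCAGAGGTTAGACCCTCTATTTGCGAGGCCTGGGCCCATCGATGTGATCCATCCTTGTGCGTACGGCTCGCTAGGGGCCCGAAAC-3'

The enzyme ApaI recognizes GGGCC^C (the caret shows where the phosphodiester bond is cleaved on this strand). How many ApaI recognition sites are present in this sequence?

GGGCCC occurs starting at positions 55, 98.
ApaI cuts at 2 sites.

2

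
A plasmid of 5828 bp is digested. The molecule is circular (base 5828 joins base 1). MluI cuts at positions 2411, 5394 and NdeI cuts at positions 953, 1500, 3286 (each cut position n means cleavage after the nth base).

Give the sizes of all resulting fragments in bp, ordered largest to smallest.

Combined cut positions (sorted): 953, 1500, 2411, 3286, 5394.
Circular molecule, 5 cuts → 5 fragments:
  1500 − 953 = 547 bp
  2411 − 1500 = 911 bp
  3286 − 2411 = 875 bp
  5394 − 3286 = 2108 bp
  wrap: 5828 − 5394 + 953 = 1387 bp
Sorted largest to smallest: 2108, 1387, 911, 875, 547 bp.

2108, 1387, 911, 875, 547 bp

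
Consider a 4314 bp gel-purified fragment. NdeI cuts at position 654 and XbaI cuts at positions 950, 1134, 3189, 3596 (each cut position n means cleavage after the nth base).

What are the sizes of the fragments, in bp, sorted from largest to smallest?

Combined cut positions (sorted): 654, 950, 1134, 3189, 3596.
Linear molecule, 5 cuts → 6 fragments:
  654 − 0 = 654 bp
  950 − 654 = 296 bp
  1134 − 950 = 184 bp
  3189 − 1134 = 2055 bp
  3596 − 3189 = 407 bp
  4314 − 3596 = 718 bp
Sorted largest to smallest: 2055, 718, 654, 407, 296, 184 bp.

2055, 718, 654, 407, 296, 184 bp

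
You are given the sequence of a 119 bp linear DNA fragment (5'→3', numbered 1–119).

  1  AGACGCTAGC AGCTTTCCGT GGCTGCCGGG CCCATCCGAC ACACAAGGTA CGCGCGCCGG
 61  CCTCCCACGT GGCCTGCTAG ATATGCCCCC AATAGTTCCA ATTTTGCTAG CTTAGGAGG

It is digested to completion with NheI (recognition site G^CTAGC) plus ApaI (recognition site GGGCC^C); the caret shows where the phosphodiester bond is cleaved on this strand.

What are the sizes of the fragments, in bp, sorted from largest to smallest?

NheI sites (GCTAGC) start at positions 5, 106.
NheI cuts after the first base of each site, so after positions 5, 106.
The ApaI site (GGGCCC) starts at position 28.
ApaI cuts after base 5 of each site (before the last base), so after position 32.
Combined cut positions: 5, 32, 106.
Linear molecule, 3 cuts → 4 fragments:
  1–5 → 5 bp
  6–32 → 27 bp
  33–106 → 74 bp
  107–119 → 13 bp
Sorted largest to smallest: 74, 27, 13, 5 bp.

74, 27, 13, 5 bp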